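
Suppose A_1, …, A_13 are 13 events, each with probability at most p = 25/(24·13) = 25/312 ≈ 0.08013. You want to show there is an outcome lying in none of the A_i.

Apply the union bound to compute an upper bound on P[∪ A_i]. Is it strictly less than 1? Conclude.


Union bound: P[∪_{i=1}^{13} A_i] ≤ Σ_i P[A_i] ≤ 13·p = 13·(25/312) = 25/24.
Numerically: 25/24 ≈ 1.04167.
Is 25/24 < 1? NO.
Since the bound 25/24 is ≥ 1, the union bound is uninformative here; it does NOT by itself certify existence.

13·p = 25/24 ≈ 1.04167; existence NOT certified by the union bound.


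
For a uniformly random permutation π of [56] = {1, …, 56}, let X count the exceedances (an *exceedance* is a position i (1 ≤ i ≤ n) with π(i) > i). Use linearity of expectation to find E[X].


Write X = Σ_{i=1}^{56} X_i, where X_i = 1_{π(i) > i}.
For each fixed i, π(i) is uniform over {1, …, 56} (marginal of a uniform permutation), so P[π(i) > i] = (n − i)/n. Summing: Σ_{i=1}^{56} (n − i)/n = (0 + 1 + … + 55)/56 = 56(56 − 1)/(2·56) = (56 − 1)/2.
Hence E[X] = Σ_{i=1}^{56} (56 − i)/56 = 55/2 ≈ 27.500.

E[X] = 55/2 = 27.500.


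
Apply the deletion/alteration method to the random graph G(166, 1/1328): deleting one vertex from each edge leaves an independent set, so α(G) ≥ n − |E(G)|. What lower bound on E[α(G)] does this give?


E[|E(G)|] = C(166, 2)·p = 13695 · (1/1328) = 165/16.
E[α(G)] ≥ n − E[|E(G)|] = 166 − 165/16 = 2491/16.
Numerically: ≈ 155.687500.
(This is only a lower bound; the true E[α(G)] may be larger.)

E[α(G)] ≥ 2491/16 ≈ 155.687500.


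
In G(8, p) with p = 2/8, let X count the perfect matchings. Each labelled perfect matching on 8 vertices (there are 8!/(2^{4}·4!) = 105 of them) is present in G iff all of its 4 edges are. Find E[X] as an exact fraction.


K_8 has 8!/(2^{4}·4!) = 105 labelled perfect matchings.
For each such perfect matching H, let X_H = 1 if all 4 edges of H are present in G. Then P[X_H = 1] = p^{4} = (1/4)^{4} = 1/256.
Summing the indicators: E[X] = Σ_H E[X_H] = 105 · p^{4} = 105 · 1/256 = 105/256.
Numerically: E[X] ≈ 0.41.

E[X] = 105 · (1/4)^{4} = 105/256 ≈ 0.41.


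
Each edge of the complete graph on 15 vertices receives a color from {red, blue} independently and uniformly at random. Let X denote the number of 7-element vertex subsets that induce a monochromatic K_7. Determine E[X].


Let X = Σ_S X_S over the C(15, 7) = 6435 subsets S of size 7, where X_S = 1 if the K_7 on S is monochromatic.
For a fixed S, the K_7 on S has C(7, 2) = 21 edges. P[all 21 edges red] = (1/2)^21, and likewise for blue, so P[monochromatic] = 2·(1/2)^21 = 2^{1 − 21} = 1/1048576.
By linearity of expectation: E[X] = C(15, 7) · 2^{1 − 21} = 6435 · 1/1048576 = 6435/1048576.
Numerically: E[X] ≈ 0.006137.

E[X] = C(15,7)·2^(1−C(7,2)) = 6435/1048576 ≈ 0.006137.


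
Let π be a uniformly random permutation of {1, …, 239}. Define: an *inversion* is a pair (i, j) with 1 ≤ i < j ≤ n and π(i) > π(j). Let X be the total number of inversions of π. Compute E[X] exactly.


Write X = Σ X_I over the C(239, 2) = 28441 pairs i < j, with X_I the indicator of one inversion.
There are 28441 indicators.
For each fixed pair i < j, the values π(i) and π(j) are two distinct elements of {1, …, 239} in uniformly random order; by symmetry P[π(i) > π(j)] = 1/2.
By linearity: E[X] = 28441 · (1/2) = C(239, 2) · (1/2) = 28441/2 = 28441/2 ≈ 14220.500.

E[X] = 28441/2 = 14220.500.


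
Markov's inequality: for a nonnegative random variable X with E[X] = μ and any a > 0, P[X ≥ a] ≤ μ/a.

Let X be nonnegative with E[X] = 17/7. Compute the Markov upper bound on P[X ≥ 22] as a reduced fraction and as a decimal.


μ = E[X] = 17/7, a = 22.
Markov: P[X ≥ 22] ≤ μ/a = (17/7)/22 = 17/154.
Numerically: ≈ 0.11039.
(Since a = 22 > μ = 2.42857, the bound 17/154 is < 1 and informative.)

P[X ≥ 22] ≤ 17/154 ≈ 0.11039.


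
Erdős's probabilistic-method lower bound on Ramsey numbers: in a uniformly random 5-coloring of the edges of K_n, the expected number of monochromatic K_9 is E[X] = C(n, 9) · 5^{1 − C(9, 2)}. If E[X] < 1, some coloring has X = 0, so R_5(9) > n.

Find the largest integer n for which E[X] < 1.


We need C(n, 9) · 5^{1 − 36} < 1, i.e. C(n, 9) < 5^{36 − 1} = 2910383045673370361328125.
Check values of n near the boundary:
  n = 2165: C(2165, 9) = 2832220612024886803272630; 2832220612024886803272630 < 2910383045673370361328125? YES
  n = 2166: C(2166, 9) = 2844037944203015677277940; 2844037944203015677277940 < 2910383045673370361328125? YES
  n = 2167: C(2167, 9) = 2855899084841489792706810; 2855899084841489792706810 < 2910383045673370361328125? YES
  n = 2168: C(2168, 9) = 2867804175977929537095120; 2867804175977929537095120 < 2910383045673370361328125? YES
  n = 2169: C(2169, 9) = 2879753360044504243499683; 2879753360044504243499683 < 2910383045673370361328125? YES
  n = 2170: C(2170, 9) = 2891746779868845075610510; 2891746779868845075610510 < 2910383045673370361328125? YES
  n = 2171: C(2171, 9) = 2903784578674959601827205; 2903784578674959601827205 < 2910383045673370361328125? YES
  n = 2172: C(2172, 9) = 2915866900084148060642020; 2915866900084148060642020 < 2910383045673370361328125? NO
  n = 2173: C(2173, 9) = 2927993888115921319674265; 2927993888115921319674265 < 2910383045673370361328125? NO
The largest n with C(n, 9) < 2910383045673370361328125 is n = 2171 (where E[X] = 580756915734991920365441/582076609134674072265625 ≈ 0.998). Hence R_5(9) > 2171, i.e. R_5(9) ≥ 2172.

Largest n = 2171; hence R_5(9) > 2171.


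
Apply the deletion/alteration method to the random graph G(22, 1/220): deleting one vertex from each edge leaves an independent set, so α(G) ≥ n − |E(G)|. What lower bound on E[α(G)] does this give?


E[|E(G)|] = C(22, 2)·p = 231 · (1/220) = 21/20.
E[α(G)] ≥ n − E[|E(G)|] = 22 − 21/20 = 419/20.
Numerically: ≈ 20.950.
(This is only a lower bound; the true E[α(G)] may be larger.)

E[α(G)] ≥ 419/20 ≈ 20.950.


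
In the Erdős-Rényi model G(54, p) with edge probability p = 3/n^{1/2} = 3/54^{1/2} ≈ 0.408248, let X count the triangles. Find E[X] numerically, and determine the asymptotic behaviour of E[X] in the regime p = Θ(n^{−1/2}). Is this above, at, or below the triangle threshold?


Number of potential triangles: C(54, 3) = 24804.
Each occurs with probability p³ ≈ (0.408248)³ ≈ 6.80413817e-02.
By linearity: E[X] = C(54, 3)·p³ ≈ 24804 · 6.80413817e-02 ≈ 1687.698433.
Since α = 1/2 < 1, p = c/n^{1/2} ≫ 1/n is above the triangle threshold p ~ 1/n. Asymptotically E[X] ~ (c³/6)·n^{3(1−α)} = (3³/6)·n^{1.5} → ∞; triangles are abundant w.h.p.

E[X] ≈ 1687.698433; in regime p = Θ(1/n^{1/2}) E[X] diverges (above the triangle threshold p ~ 1/n).


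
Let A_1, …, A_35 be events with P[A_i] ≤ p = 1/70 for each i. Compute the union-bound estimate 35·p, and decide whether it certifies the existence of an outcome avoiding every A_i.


Union bound: P[∪_{i=1}^{35} A_i] ≤ Σ_i P[A_i] ≤ 35·p = 35·(1/70) = 1/2.
Numerically: 1/2 ≈ 0.5000.
Is 1/2 < 1? YES.
Since P[∪ A_i] ≤ 1/2 < 1, the complement has P[∩ A_i^c] ≥ 1 − 1/2 = 1/2 > 0, so some outcome avoids every A_i.

35·p = 1/2 ≈ 0.5000; existence CERTIFIED by the union bound.


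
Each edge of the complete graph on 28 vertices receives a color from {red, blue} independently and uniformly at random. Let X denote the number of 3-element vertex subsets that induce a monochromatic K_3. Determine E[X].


Let X = Σ_S X_S over the C(28, 3) = 3276 subsets S of size 3, where X_S = 1 if the K_3 on S is monochromatic.
For a fixed S, the K_3 on S has C(3, 2) = 3 edges. P[all 3 edges red] = (1/2)^3, and likewise for blue, so P[monochromatic] = 2·(1/2)^3 = 2^{1 − 3} = 1/4.
By linearity: E[X] = C(28, 3) · 2^{1 − 3} = 3276 · 1/4 = 819.
Numerically: E[X] ≈ 819.00000.

E[X] = C(28,3)·2^(1−C(3,2)) = 819 ≈ 819.00000.


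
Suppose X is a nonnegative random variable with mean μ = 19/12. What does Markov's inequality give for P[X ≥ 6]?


μ = E[X] = 19/12, a = 6.
Markov: P[X ≥ 6] ≤ μ/a = (19/12)/6 = 19/72.
Numerically: ≈ 0.263889.
(Since a = 6 > μ = 1.583333, the bound 19/72 is < 1 and informative.)

P[X ≥ 6] ≤ 19/72 ≈ 0.263889.


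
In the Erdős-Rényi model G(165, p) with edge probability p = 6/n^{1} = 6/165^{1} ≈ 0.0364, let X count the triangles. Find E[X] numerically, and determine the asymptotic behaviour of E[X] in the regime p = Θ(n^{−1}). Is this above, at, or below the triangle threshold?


Number of potential triangles: C(165, 3) = 735130.
Each occurs with probability p³ ≈ (0.0364)³ ≈ 4.80841e-05.
By linearity: E[X] = C(165, 3)·p³ ≈ 735130 · 4.80841e-05 ≈ 35.348.
Here α = 1, so p = 6/n is exactly at the triangle threshold p ~ 1/n. Asymptotically E[X] → c³/6 = 6³/6 = 36 ≈ 36.000, a bounded constant. In this regime the triangle count is asymptotically Poisson(c³/6).

E[X] ≈ 35.348; in regime p = Θ(1/n^{1}) E[X] stays bounded (at the triangle threshold p ~ 1/n).


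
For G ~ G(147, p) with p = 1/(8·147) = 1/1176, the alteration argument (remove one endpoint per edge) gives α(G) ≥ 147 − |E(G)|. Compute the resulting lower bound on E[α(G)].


E[|E(G)|] = C(147, 2)·p = 10731 · (1/1176) = 73/8.
E[α(G)] ≥ n − E[|E(G)|] = 147 − 73/8 = 1103/8.
Numerically: ≈ 137.8750.
(This is only a lower bound; the true E[α(G)] may be larger.)

E[α(G)] ≥ 1103/8 ≈ 137.8750.


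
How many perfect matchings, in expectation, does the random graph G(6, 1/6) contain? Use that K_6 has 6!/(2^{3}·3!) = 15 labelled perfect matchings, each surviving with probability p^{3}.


K_6 has 6!/(2^{3}·3!) = 15 labelled perfect matchings.
For each such perfect matching H, let X_H = 1 if all 3 edges of H are present in G. Then P[X_H = 1] = p^{3} = (1/6)^{3} = 1/216.
By linearity: E[X] = Σ_H E[X_H] = 15 · p^{3} = 15 · 1/216 = 5/72.
Numerically: E[X] ≈ 0.0694444.

E[X] = 15 · (1/6)^{3} = 5/72 ≈ 0.0694444.


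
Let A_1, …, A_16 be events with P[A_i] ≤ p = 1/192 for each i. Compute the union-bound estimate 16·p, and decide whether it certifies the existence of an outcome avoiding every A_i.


Union bound: P[∪_{i=1}^{16} A_i] ≤ Σ_i P[A_i] ≤ 16·p = 16·(1/192) = 1/12.
Numerically: 1/12 ≈ 0.0833.
Is 1/12 < 1? YES.
Since P[∪ A_i] ≤ 1/12 < 1, the complement has P[∩ A_i^c] ≥ 1 − 1/12 = 11/12 > 0, so some outcome avoids every A_i.

16·p = 1/12 ≈ 0.0833; existence CERTIFIED by the union bound.


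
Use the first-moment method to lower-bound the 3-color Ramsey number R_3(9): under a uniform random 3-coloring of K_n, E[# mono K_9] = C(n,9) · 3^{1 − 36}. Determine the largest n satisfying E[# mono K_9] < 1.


We need C(n, 9) · 3^{1 − 36} < 1, i.e. C(n, 9) < 3^{36 − 1} = 50031545098999707.
Check values of n near the boundary:
  n = 299: C(299, 9) = 46610674441390059; 46610674441390059 < 50031545098999707? YES
  n = 300: C(300, 9) = 48052241692154700; 48052241692154700 < 50031545098999707? YES
  n = 301: C(301, 9) = 49533303936090975; 49533303936090975 < 50031545098999707? YES
  n = 302: C(302, 9) = 51054804739588650; 51054804739588650 < 50031545098999707? NO
  n = 303: C(303, 9) = 52617706925494425; 52617706925494425 < 50031545098999707? NO
  n = 304: C(304, 9) = 54222992899492560; 54222992899492560 < 50031545098999707? NO
The largest n with C(n, 9) < 50031545098999707 is n = 301 (where E[X] = 16511101312030325/16677181699666569 ≈ 0.990041). Hence R_3(9) > 301, i.e. R_3(9) ≥ 302.

Largest n = 301; hence R_3(9) > 301.


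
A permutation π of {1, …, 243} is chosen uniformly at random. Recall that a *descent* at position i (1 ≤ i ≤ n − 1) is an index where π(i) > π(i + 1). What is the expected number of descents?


Write X = Σ X_I over i = 1, …, 242, with X_I the indicator of one descent.
There are 242 indicators.
For each fixed i, the pair (π(i), π(i+1)) is a uniformly random ordered pair of distinct values from {1, …, 243}; by symmetry P[π(i) > π(i+1)] = 1/2.
By linearity: E[X] = 242 · (1/2) = (243 − 1) · (1/2) = 121 ≈ 121.000.

E[X] = 121 = 121.000.


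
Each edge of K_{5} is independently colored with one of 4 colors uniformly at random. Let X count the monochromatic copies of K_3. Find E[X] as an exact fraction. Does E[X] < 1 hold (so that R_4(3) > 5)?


E[X] = C(5, 3) · 4^{1 − 3} = 10 · 4^{−2} = 10/16.
As a reduced fraction: E[X] = 5/8 ≈ 0.6250.
Is E[X] < 1? YES.
Since E[X] < 1, there exists a 4-coloring of K_{5} with no monochromatic K_3; hence R_4(3) > 5.

E[X] = 5/8 ≈ 0.6250; E[X] < 1, so R_4(3) > 5.


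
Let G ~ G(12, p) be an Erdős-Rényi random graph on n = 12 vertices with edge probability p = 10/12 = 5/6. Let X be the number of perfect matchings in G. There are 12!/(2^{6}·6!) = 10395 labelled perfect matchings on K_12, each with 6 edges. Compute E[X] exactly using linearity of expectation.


K_12 has 12!/(2^{6}·6!) = 10395 labelled perfect matchings.
For each such perfect matching H, let X_H = 1 if all 6 edges of H are present in G. Then P[X_H = 1] = p^{6} = (5/6)^{6} = 15625/46656.
By linearity: E[X] = Σ_H E[X_H] = 10395 · p^{6} = 10395 · 15625/46656 = 6015625/1728.
Numerically: E[X] ≈ 3.48e+03.

E[X] = 10395 · (5/6)^{6} = 6015625/1728 ≈ 3.48e+03.


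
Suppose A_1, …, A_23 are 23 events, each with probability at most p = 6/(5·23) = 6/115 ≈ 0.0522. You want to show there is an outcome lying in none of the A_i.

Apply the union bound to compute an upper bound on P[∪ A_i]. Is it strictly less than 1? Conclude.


Union bound: P[∪_{i=1}^{23} A_i] ≤ Σ_i P[A_i] ≤ 23·p = 23·(6/115) = 6/5.
Numerically: 6/5 ≈ 1.2000.
Is 6/5 < 1? NO.
Since the bound 6/5 is ≥ 1, the union bound is uninformative here; it does NOT by itself certify existence.

23·p = 6/5 ≈ 1.2000; existence NOT certified by the union bound.


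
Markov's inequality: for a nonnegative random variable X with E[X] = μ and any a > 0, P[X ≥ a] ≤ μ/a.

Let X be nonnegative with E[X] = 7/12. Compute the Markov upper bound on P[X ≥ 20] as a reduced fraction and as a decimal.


μ = E[X] = 7/12, a = 20.
Markov: P[X ≥ 20] ≤ μ/a = (7/12)/20 = 7/240.
Numerically: ≈ 0.029167.
(Since a = 20 > μ = 0.583333, the bound 7/240 is < 1 and informative.)

P[X ≥ 20] ≤ 7/240 ≈ 0.029167.


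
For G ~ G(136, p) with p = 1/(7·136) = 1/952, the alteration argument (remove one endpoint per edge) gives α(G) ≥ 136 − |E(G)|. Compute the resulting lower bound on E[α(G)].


E[|E(G)|] = C(136, 2)·p = 9180 · (1/952) = 135/14.
E[α(G)] ≥ n − E[|E(G)|] = 136 − 135/14 = 1769/14.
Numerically: ≈ 126.3571.
(This is only a lower bound; the true E[α(G)] may be larger.)

E[α(G)] ≥ 1769/14 ≈ 126.3571.


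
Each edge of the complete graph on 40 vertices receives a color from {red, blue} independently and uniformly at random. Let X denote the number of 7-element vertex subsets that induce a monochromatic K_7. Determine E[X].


Let X = Σ_S X_S over the C(40, 7) = 18643560 subsets S of size 7, where X_S = 1 if the K_7 on S is monochromatic.
For a fixed S, the K_7 on S has C(7, 2) = 21 edges. P[all 21 edges red] = (1/2)^21, and likewise for blue, so P[monochromatic] = 2·(1/2)^21 = 2^{1 − 21} = 1/1048576.
By linearity: E[X] = C(40, 7) · 2^{1 − 21} = 18643560 · 1/1048576 = 2330445/131072.
Numerically: E[X] ≈ 17.77988.

E[X] = C(40,7)·2^(1−C(7,2)) = 2330445/131072 ≈ 17.77988.


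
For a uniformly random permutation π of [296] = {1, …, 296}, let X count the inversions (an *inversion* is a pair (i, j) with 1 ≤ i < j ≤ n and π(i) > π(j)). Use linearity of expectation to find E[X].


Write X = Σ X_I over the C(296, 2) = 43660 pairs i < j, with X_I the indicator of one inversion.
There are 43660 indicators.
For each fixed pair i < j, the values π(i) and π(j) are two distinct elements of {1, …, 296} in uniformly random order; by symmetry P[π(i) > π(j)] = 1/2.
By linearity: E[X] = 43660 · (1/2) = C(296, 2) · (1/2) = 43660/2 = 21830 ≈ 21830.00000.

E[X] = 21830 = 21830.00000.


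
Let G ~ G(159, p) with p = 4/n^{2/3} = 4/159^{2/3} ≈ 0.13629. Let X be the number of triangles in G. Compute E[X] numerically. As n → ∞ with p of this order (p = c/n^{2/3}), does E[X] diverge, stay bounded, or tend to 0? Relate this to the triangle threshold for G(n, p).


Number of potential triangles: C(159, 3) = 657359.
Each occurs with probability p³ ≈ (0.13629)³ ≈ 2.5315454e-03.
By linearity: E[X] = C(159, 3)·p³ ≈ 657359 · 2.5315454e-03 ≈ 1664.13417.
Since α = 2/3 < 1, p = c/n^{2/3} ≫ 1/n is above the triangle threshold p ~ 1/n. Asymptotically E[X] ~ (c³/6)·n^{3(1−α)} = (4³/6)·n^{1} → ∞; triangles are abundant w.h.p.

E[X] ≈ 1664.13417; in regime p = Θ(1/n^{2/3}) E[X] diverges (above the triangle threshold p ~ 1/n).


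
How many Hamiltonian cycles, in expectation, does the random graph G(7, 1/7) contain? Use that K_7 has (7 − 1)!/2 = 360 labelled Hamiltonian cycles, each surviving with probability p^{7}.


K_7 has (7 − 1)!/2 = 360 labelled Hamiltonian cycles.
For each such Hamiltonian cycle H, let X_H = 1 if all 7 edges of H are present in G. Then P[X_H = 1] = p^{7} = (1/7)^{7} = 1/823543.
Summing the indicators: E[X] = Σ_H E[X_H] = 360 · p^{7} = 360 · 1/823543 = 360/823543.
Numerically: E[X] ≈ 0.0004371.

E[X] = 360 · (1/7)^{7} = 360/823543 ≈ 0.0004371.


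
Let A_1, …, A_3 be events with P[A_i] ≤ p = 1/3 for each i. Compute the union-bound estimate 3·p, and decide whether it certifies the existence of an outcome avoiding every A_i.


Union bound: P[∪_{i=1}^{3} A_i] ≤ Σ_i P[A_i] ≤ 3·p = 3·(1/3) = 1.
Numerically: 1 ≈ 1.0000000.
Is 1 < 1? NO.
Since the bound 1 is ≥ 1, the union bound is uninformative here; it does NOT by itself certify existence.

3·p = 1 ≈ 1.0000000; existence NOT certified by the union bound.


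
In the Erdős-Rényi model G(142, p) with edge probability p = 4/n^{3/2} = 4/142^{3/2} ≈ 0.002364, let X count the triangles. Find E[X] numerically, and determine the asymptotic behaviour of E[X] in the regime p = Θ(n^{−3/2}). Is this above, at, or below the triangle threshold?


Number of potential triangles: C(142, 3) = 467180.
Each occurs with probability p³ ≈ (0.002364)³ ≈ 1.320938e-08.
By linearity: E[X] = C(142, 3)·p³ ≈ 467180 · 1.320938e-08 ≈ 0.0062.
Since α = 3/2 > 1, p = c/n^{3/2} = o(1/n) is below the triangle threshold p ~ 1/n. Asymptotically E[X] ~ (c³/6)·n^{3(1−α)} = (4³/6)·n^{-1.5} → 0, so by Markov's inequality G has no triangles w.h.p.

E[X] ≈ 0.0062; in regime p = Θ(1/n^{3/2}) E[X] tends to 0 (below the triangle threshold p ~ 1/n).


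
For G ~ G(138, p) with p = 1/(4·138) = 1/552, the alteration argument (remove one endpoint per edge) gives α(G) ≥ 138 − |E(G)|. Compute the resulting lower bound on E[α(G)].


E[|E(G)|] = C(138, 2)·p = 9453 · (1/552) = 137/8.
E[α(G)] ≥ n − E[|E(G)|] = 138 − 137/8 = 967/8.
Numerically: ≈ 120.875000.
(This is only a lower bound; the true E[α(G)] may be larger.)

E[α(G)] ≥ 967/8 ≈ 120.875000.


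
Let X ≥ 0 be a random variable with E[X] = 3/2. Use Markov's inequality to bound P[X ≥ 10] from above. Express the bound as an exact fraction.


μ = E[X] = 3/2, a = 10.
Markov: P[X ≥ 10] ≤ μ/a = (3/2)/10 = 3/20.
Numerically: ≈ 0.15000.
(Since a = 10 > μ = 1.50000, the bound 3/20 is < 1 and informative.)

P[X ≥ 10] ≤ 3/20 ≈ 0.15000.


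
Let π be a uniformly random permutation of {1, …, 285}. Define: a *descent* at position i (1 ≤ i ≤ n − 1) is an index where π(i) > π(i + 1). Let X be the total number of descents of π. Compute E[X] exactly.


Write X = Σ X_I over i = 1, …, 284, with X_I the indicator of one descent.
There are 284 indicators.
For each fixed i, the pair (π(i), π(i+1)) is a uniformly random ordered pair of distinct values from {1, …, 285}; by symmetry P[π(i) > π(i+1)] = 1/2.
By linearity: E[X] = 284 · (1/2) = (285 − 1) · (1/2) = 142 ≈ 142.000000.

E[X] = 142 = 142.000000.


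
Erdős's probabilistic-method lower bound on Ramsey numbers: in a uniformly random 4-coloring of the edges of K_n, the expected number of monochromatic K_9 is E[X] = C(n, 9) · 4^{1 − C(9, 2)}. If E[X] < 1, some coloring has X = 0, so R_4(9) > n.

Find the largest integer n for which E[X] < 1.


We need C(n, 9) · 4^{1 − 36} < 1, i.e. C(n, 9) < 4^{36 − 1} = 1180591620717411303424.
Check values of n near the boundary:
  n = 913: C(913, 9) = 1167605542753639808390; 1167605542753639808390 < 1180591620717411303424? YES
  n = 914: C(914, 9) = 1179217089587653905932; 1179217089587653905932 < 1180591620717411303424? YES
  n = 915: C(915, 9) = 1190931166636537885130; 1190931166636537885130 < 1180591620717411303424? NO
  n = 916: C(916, 9) = 1202748565202942340440; 1202748565202942340440 < 1180591620717411303424? NO
The largest n with C(n, 9) < 1180591620717411303424 is n = 914 (where E[X] = 294804272396913476483/295147905179352825856 ≈ 0.999). Hence R_4(9) > 914, i.e. R_4(9) ≥ 915.

Largest n = 914; hence R_4(9) > 914.


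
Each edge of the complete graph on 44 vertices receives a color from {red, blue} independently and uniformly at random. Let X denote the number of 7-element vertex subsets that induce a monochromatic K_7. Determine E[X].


Let X = Σ_S X_S over the C(44, 7) = 38320568 subsets S of size 7, where X_S = 1 if the K_7 on S is monochromatic.
For a fixed S, the K_7 on S has C(7, 2) = 21 edges. P[all 21 edges red] = (1/2)^21, and likewise for blue, so P[monochromatic] = 2·(1/2)^21 = 2^{1 − 21} = 1/1048576.
By linearity of expectation: E[X] = C(44, 7) · 2^{1 − 21} = 38320568 · 1/1048576 = 4790071/131072.
Numerically: E[X] ≈ 36.5453.

E[X] = C(44,7)·2^(1−C(7,2)) = 4790071/131072 ≈ 36.5453.


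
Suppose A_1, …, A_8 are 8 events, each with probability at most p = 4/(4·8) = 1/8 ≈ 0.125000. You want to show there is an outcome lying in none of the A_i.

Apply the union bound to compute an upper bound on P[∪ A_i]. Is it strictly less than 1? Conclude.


Union bound: P[∪_{i=1}^{8} A_i] ≤ Σ_i P[A_i] ≤ 8·p = 8·(1/8) = 1.
Numerically: 1 ≈ 1.000000.
Is 1 < 1? NO.
Since the bound 1 is ≥ 1, the union bound is uninformative here; it does NOT by itself certify existence.

8·p = 1 ≈ 1.000000; existence NOT certified by the union bound.


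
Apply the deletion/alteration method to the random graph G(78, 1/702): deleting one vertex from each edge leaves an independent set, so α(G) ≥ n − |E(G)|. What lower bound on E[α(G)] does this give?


E[|E(G)|] = C(78, 2)·p = 3003 · (1/702) = 77/18.
E[α(G)] ≥ n − E[|E(G)|] = 78 − 77/18 = 1327/18.
Numerically: ≈ 73.72222.
(This is only a lower bound; the true E[α(G)] may be larger.)

E[α(G)] ≥ 1327/18 ≈ 73.72222.


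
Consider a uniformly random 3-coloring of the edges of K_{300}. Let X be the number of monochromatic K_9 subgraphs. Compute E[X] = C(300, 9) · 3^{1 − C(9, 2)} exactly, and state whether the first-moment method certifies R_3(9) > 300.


E[X] = C(300, 9) · 3^{1 − 36} = 48052241692154700 · 3^{−35} = 48052241692154700/50031545098999707.
As a reduced fraction: E[X] = 16017413897384900/16677181699666569 ≈ 0.96044.
Is E[X] < 1? YES.
Since E[X] < 1, there exists a 3-coloring of K_{300} with no monochromatic K_9; hence R_3(9) > 300.

E[X] = 16017413897384900/16677181699666569 ≈ 0.96044; E[X] < 1, so R_3(9) > 300.


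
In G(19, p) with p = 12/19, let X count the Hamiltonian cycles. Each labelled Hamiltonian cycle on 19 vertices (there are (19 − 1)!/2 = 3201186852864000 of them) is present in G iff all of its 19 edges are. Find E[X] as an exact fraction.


K_19 has (19 − 1)!/2 = 3201186852864000 labelled Hamiltonian cycles.
For each such Hamiltonian cycle H, let X_H = 1 if all 19 edges of H are present in G. Then P[X_H = 1] = p^{19} = (12/19)^{19} = 319479999370622926848/1978419655660313589123979.
By linearity of expectation: E[X] = Σ_H E[X_H] = 3201186852864000 · p^{19} = 3201186852864000 · 319479999370622926848/1978419655660313589123979 = 1022715173738237107931793611292672000/1978419655660313589123979.
Numerically: E[X] ≈ 5.169e+11.

E[X] = 3201186852864000 · (12/19)^{19} = 1022715173738237107931793611292672000/1978419655660313589123979 ≈ 5.169e+11.


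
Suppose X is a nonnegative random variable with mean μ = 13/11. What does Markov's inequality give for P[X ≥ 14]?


μ = E[X] = 13/11, a = 14.
Markov: P[X ≥ 14] ≤ μ/a = (13/11)/14 = 13/154.
Numerically: ≈ 0.0844.
(Since a = 14 > μ = 1.1818, the bound 13/154 is < 1 and informative.)

P[X ≥ 14] ≤ 13/154 ≈ 0.0844.


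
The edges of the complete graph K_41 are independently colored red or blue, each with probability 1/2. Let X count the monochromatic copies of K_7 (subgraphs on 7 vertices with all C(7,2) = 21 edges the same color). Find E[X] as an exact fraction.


Let X = Σ_S X_S over the C(41, 7) = 22481940 subsets S of size 7, where X_S = 1 if the K_7 on S is monochromatic.
For a fixed S, the K_7 on S has C(7, 2) = 21 edges. P[all 21 edges red] = (1/2)^21, and likewise for blue, so P[monochromatic] = 2·(1/2)^21 = 2^{1 − 21} = 1/1048576.
Summing: E[X] = C(41, 7) · 2^{1 − 21} = 22481940 · 1/1048576 = 5620485/262144.
Numerically: E[X] ≈ 21.4404.

E[X] = C(41,7)·2^(1−C(7,2)) = 5620485/262144 ≈ 21.4404.


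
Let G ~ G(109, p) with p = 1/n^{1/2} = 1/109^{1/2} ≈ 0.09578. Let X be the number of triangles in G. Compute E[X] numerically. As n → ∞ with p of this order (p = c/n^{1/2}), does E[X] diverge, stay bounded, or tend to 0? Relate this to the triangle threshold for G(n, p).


Number of potential triangles: C(109, 3) = 209934.
Each occurs with probability p³ ≈ (0.09578)³ ≈ 8.787397e-04.
By linearity: E[X] = C(109, 3)·p³ ≈ 209934 · 8.787397e-04 ≈ 184.4773.
Since α = 1/2 < 1, p = c/n^{1/2} ≫ 1/n is above the triangle threshold p ~ 1/n. Asymptotically E[X] ~ (c³/6)·n^{3(1−α)} = (1³/6)·n^{1.5} → ∞; triangles are abundant w.h.p.

E[X] ≈ 184.4773; in regime p = Θ(1/n^{1/2}) E[X] diverges (above the triangle threshold p ~ 1/n).


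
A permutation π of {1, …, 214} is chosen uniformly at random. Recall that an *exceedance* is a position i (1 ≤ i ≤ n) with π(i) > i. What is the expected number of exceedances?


Write X = Σ_{i=1}^{214} X_i, where X_i = 1_{π(i) > i}.
For each fixed i, π(i) is uniform over {1, …, 214} (marginal of a uniform permutation), so P[π(i) > i] = (n − i)/n. Summing: Σ_{i=1}^{214} (n − i)/n = (0 + 1 + … + 213)/214 = 214(214 − 1)/(2·214) = (214 − 1)/2.
Hence E[X] = Σ_{i=1}^{214} (214 − i)/214 = 213/2 ≈ 106.500000.

E[X] = 213/2 = 106.500000.


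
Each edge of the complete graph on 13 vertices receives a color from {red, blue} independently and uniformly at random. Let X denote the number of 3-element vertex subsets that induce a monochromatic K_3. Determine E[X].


Let X = Σ_S X_S over the C(13, 3) = 286 subsets S of size 3, where X_S = 1 if the K_3 on S is monochromatic.
For a fixed S, the K_3 on S has C(3, 2) = 3 edges. P[all 3 edges red] = (1/2)^3, and likewise for blue, so P[monochromatic] = 2·(1/2)^3 = 2^{1 − 3} = 1/4.
By linearity: E[X] = C(13, 3) · 2^{1 − 3} = 286 · 1/4 = 143/2.
Numerically: E[X] ≈ 71.500000.

E[X] = C(13,3)·2^(1−C(3,2)) = 143/2 ≈ 71.500000.


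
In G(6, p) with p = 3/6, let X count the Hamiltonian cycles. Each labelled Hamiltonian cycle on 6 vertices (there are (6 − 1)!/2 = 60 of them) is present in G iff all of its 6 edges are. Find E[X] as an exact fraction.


K_6 has (6 − 1)!/2 = 60 labelled Hamiltonian cycles.
For each such Hamiltonian cycle H, let X_H = 1 if all 6 edges of H are present in G. Then P[X_H = 1] = p^{6} = (1/2)^{6} = 1/64.
By linearity of expectation: E[X] = Σ_H E[X_H] = 60 · p^{6} = 60 · 1/64 = 15/16.
Numerically: E[X] ≈ 0.9375.

E[X] = 60 · (1/2)^{6} = 15/16 ≈ 0.9375.


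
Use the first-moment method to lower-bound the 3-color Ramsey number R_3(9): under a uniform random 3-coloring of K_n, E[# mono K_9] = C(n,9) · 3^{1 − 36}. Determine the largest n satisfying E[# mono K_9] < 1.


We need C(n, 9) · 3^{1 − 36} < 1, i.e. C(n, 9) < 3^{36 − 1} = 50031545098999707.
Check values of n near the boundary:
  n = 295: C(295, 9) = 41221140106119260; 41221140106119260 < 50031545098999707? YES
  n = 296: C(296, 9) = 42513789098994080; 42513789098994080 < 50031545098999707? YES
  n = 297: C(297, 9) = 43842345008337645; 43842345008337645 < 50031545098999707? YES
  n = 298: C(298, 9) = 45207677551849890; 45207677551849890 < 50031545098999707? YES
  n = 299: C(299, 9) = 46610674441390059; 46610674441390059 < 50031545098999707? YES
  n = 300: C(300, 9) = 48052241692154700; 48052241692154700 < 50031545098999707? YES
  n = 301: C(301, 9) = 49533303936090975; 49533303936090975 < 50031545098999707? YES
  n = 302: C(302, 9) = 51054804739588650; 51054804739588650 < 50031545098999707? NO
  n = 303: C(303, 9) = 52617706925494425; 52617706925494425 < 50031545098999707? NO
The largest n with C(n, 9) < 50031545098999707 is n = 301 (where E[X] = 16511101312030325/16677181699666569 ≈ 0.9900). Hence R_3(9) > 301, i.e. R_3(9) ≥ 302.

Largest n = 301; hence R_3(9) > 301.


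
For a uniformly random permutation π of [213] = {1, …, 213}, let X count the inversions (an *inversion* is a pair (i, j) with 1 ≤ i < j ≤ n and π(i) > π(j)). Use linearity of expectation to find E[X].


Write X = Σ X_I over the C(213, 2) = 22578 pairs i < j, with X_I the indicator of one inversion.
There are 22578 indicators.
For each fixed pair i < j, the values π(i) and π(j) are two distinct elements of {1, …, 213} in uniformly random order; by symmetry P[π(i) > π(j)] = 1/2.
By linearity: E[X] = 22578 · (1/2) = C(213, 2) · (1/2) = 22578/2 = 11289 ≈ 11289.00000.

E[X] = 11289 = 11289.00000.


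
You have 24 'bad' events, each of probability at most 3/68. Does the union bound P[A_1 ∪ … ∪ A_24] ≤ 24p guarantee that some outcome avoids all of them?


Union bound: P[∪_{i=1}^{24} A_i] ≤ Σ_i P[A_i] ≤ 24·p = 24·(3/68) = 18/17.
Numerically: 18/17 ≈ 1.0588.
Is 18/17 < 1? NO.
Since the bound 18/17 is ≥ 1, the union bound is uninformative here; it does NOT by itself certify existence.

24·p = 18/17 ≈ 1.0588; existence NOT certified by the union bound.


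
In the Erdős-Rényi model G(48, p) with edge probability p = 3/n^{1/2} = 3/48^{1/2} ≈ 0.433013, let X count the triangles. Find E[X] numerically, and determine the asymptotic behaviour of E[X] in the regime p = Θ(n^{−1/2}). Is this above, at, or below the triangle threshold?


Number of potential triangles: C(48, 3) = 17296.
Each occurs with probability p³ ≈ (0.433013)³ ≈ 8.11898816e-02.
By linearity: E[X] = C(48, 3)·p³ ≈ 17296 · 8.11898816e-02 ≈ 1404.260192.
Since α = 1/2 < 1, p = c/n^{1/2} ≫ 1/n is above the triangle threshold p ~ 1/n. Asymptotically E[X] ~ (c³/6)·n^{3(1−α)} = (3³/6)·n^{1.5} → ∞; triangles are abundant w.h.p.

E[X] ≈ 1404.260192; in regime p = Θ(1/n^{1/2}) E[X] diverges (above the triangle threshold p ~ 1/n).


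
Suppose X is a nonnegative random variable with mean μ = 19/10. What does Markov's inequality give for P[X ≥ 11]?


μ = E[X] = 19/10, a = 11.
Markov: P[X ≥ 11] ≤ μ/a = (19/10)/11 = 19/110.
Numerically: ≈ 0.17273.
(Since a = 11 > μ = 1.90000, the bound 19/110 is < 1 and informative.)

P[X ≥ 11] ≤ 19/110 ≈ 0.17273.


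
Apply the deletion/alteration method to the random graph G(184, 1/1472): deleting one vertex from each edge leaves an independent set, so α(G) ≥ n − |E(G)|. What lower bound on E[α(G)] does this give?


E[|E(G)|] = C(184, 2)·p = 16836 · (1/1472) = 183/16.
E[α(G)] ≥ n − E[|E(G)|] = 184 − 183/16 = 2761/16.
Numerically: ≈ 172.562500.
(This is only a lower bound; the true E[α(G)] may be larger.)

E[α(G)] ≥ 2761/16 ≈ 172.562500.


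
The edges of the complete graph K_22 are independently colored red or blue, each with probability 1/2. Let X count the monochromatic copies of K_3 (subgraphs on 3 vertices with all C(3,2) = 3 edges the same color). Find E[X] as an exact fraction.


Let X = Σ_S X_S over the C(22, 3) = 1540 subsets S of size 3, where X_S = 1 if the K_3 on S is monochromatic.
For a fixed S, the K_3 on S has C(3, 2) = 3 edges. P[all 3 edges red] = (1/2)^3, and likewise for blue, so P[monochromatic] = 2·(1/2)^3 = 2^{1 − 3} = 1/4.
By linearity: E[X] = C(22, 3) · 2^{1 − 3} = 1540 · 1/4 = 385.
Numerically: E[X] ≈ 385.000.

E[X] = C(22,3)·2^(1−C(3,2)) = 385 ≈ 385.000.


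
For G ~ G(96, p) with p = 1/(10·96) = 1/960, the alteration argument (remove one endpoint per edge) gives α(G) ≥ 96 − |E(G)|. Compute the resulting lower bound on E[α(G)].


E[|E(G)|] = C(96, 2)·p = 4560 · (1/960) = 19/4.
E[α(G)] ≥ n − E[|E(G)|] = 96 − 19/4 = 365/4.
Numerically: ≈ 91.250.
(This is only a lower bound; the true E[α(G)] may be larger.)

E[α(G)] ≥ 365/4 ≈ 91.250.


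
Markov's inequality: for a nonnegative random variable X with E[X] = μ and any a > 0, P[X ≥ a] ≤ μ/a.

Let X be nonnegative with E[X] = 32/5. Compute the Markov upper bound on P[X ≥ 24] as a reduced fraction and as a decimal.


μ = E[X] = 32/5, a = 24.
Markov: P[X ≥ 24] ≤ μ/a = (32/5)/24 = 4/15.
Numerically: ≈ 0.267.
(Since a = 24 > μ = 6.400, the bound 4/15 is < 1 and informative.)

P[X ≥ 24] ≤ 4/15 ≈ 0.267.


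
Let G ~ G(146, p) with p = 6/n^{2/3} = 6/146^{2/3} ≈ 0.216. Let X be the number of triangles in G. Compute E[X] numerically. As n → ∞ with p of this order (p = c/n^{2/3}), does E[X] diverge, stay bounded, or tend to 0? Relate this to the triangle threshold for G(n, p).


Number of potential triangles: C(146, 3) = 508080.
Each occurs with probability p³ ≈ (0.216)³ ≈ 1.01332e-02.
By linearity: E[X] = C(146, 3)·p³ ≈ 508080 · 1.01332e-02 ≈ 5148.493.
Since α = 2/3 < 1, p = c/n^{2/3} ≫ 1/n is above the triangle threshold p ~ 1/n. Asymptotically E[X] ~ (c³/6)·n^{3(1−α)} = (6³/6)·n^{1} → ∞; triangles are abundant w.h.p.

E[X] ≈ 5148.493; in regime p = Θ(1/n^{2/3}) E[X] diverges (above the triangle threshold p ~ 1/n).


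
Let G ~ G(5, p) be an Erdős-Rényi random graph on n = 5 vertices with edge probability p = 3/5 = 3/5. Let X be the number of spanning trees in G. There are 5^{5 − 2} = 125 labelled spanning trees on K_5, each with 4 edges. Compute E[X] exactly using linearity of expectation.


K_5 has 5^{5 − 2} = 125 labelled spanning trees.
For each such spanning tree H, let X_H = 1 if all 4 edges of H are present in G. Then P[X_H = 1] = p^{4} = (3/5)^{4} = 81/625.
By linearity of expectation: E[X] = Σ_H E[X_H] = 125 · p^{4} = 125 · 81/625 = 81/5.
Numerically: E[X] ≈ 16.2.

E[X] = 125 · (3/5)^{4} = 81/5 ≈ 16.2.


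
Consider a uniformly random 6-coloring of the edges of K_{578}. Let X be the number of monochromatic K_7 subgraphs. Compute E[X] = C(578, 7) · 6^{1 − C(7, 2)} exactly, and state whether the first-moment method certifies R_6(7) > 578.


E[X] = C(578, 7) · 6^{1 − 21} = 4123120110457920 · 6^{−20} = 4123120110457920/3656158440062976.
As a reduced fraction: E[X] = 21474583908635/19042491875328 ≈ 1.12772.
Is E[X] < 1? NO.
Since E[X] ≥ 1, the first-moment bound is inconclusive at n = 578; it does NOT by itself certify R_6(7) > 578.

E[X] = 21474583908635/19042491875328 ≈ 1.12772; E[X] ≥ 1; first-moment method inconclusive here.


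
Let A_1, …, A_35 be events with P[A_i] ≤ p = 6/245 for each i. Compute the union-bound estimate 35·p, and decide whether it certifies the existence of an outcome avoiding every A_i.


Union bound: P[∪_{i=1}^{35} A_i] ≤ Σ_i P[A_i] ≤ 35·p = 35·(6/245) = 6/7.
Numerically: 6/7 ≈ 0.8571429.
Is 6/7 < 1? YES.
Since P[∪ A_i] ≤ 6/7 < 1, the complement has P[∩ A_i^c] ≥ 1 − 6/7 = 1/7 > 0, so some outcome avoids every A_i.

35·p = 6/7 ≈ 0.8571429; existence CERTIFIED by the union bound.


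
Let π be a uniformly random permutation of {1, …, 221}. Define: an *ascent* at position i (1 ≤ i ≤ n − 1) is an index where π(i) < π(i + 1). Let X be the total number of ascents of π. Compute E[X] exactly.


Write X = Σ X_I over i = 1, …, 220, with X_I the indicator of one ascent.
There are 220 indicators.
For each fixed i, the pair (π(i), π(i+1)) is a uniformly random ordered pair of distinct values from {1, …, 221}; by symmetry P[π(i) < π(i+1)] = 1/2.
By linearity: E[X] = 220 · (1/2) = (221 − 1) · (1/2) = 110 ≈ 110.00000.

E[X] = 110 = 110.00000.


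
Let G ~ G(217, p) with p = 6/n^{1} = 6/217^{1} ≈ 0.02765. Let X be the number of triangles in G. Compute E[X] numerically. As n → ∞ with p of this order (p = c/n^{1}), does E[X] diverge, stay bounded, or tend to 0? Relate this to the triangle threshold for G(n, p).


Number of potential triangles: C(217, 3) = 1679580.
Each occurs with probability p³ ≈ (0.02765)³ ≈ 2.113852e-05.
By linearity: E[X] = C(217, 3)·p³ ≈ 1679580 · 2.113852e-05 ≈ 35.5038.
Here α = 1, so p = 6/n is exactly at the triangle threshold p ~ 1/n. Asymptotically E[X] → c³/6 = 6³/6 = 36 ≈ 36.0000, a bounded constant. In this regime the triangle count is asymptotically Poisson(c³/6).

E[X] ≈ 35.5038; in regime p = Θ(1/n^{1}) E[X] stays bounded (at the triangle threshold p ~ 1/n).


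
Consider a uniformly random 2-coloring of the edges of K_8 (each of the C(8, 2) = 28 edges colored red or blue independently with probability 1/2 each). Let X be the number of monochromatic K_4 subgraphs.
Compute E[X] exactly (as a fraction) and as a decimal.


Let X = Σ_S X_S over the C(8, 4) = 70 subsets S of size 4, where X_S = 1 if the K_4 on S is monochromatic.
For a fixed S, the K_4 on S has C(4, 2) = 6 edges. P[all 6 edges red] = (1/2)^6, and likewise for blue, so P[monochromatic] = 2·(1/2)^6 = 2^{1 − 6} = 1/32.
By linearity: E[X] = C(8, 4) · 2^{1 − 6} = 70 · 1/32 = 35/16.
Numerically: E[X] ≈ 2.187500.

E[X] = C(8,4)·2^(1−C(4,2)) = 35/16 ≈ 2.187500.


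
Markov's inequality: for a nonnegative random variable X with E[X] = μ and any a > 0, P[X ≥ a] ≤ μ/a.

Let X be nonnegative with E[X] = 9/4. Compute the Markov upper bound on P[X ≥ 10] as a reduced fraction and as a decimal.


μ = E[X] = 9/4, a = 10.
Markov: P[X ≥ 10] ≤ μ/a = (9/4)/10 = 9/40.
Numerically: ≈ 0.2250.
(Since a = 10 > μ = 2.2500, the bound 9/40 is < 1 and informative.)

P[X ≥ 10] ≤ 9/40 ≈ 0.2250.


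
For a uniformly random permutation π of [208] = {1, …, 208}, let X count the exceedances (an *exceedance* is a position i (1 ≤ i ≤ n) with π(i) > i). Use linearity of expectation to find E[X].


Write X = Σ_{i=1}^{208} X_i, where X_i = 1_{π(i) > i}.
For each fixed i, π(i) is uniform over {1, …, 208} (marginal of a uniform permutation), so P[π(i) > i] = (n − i)/n. Summing: Σ_{i=1}^{208} (n − i)/n = (0 + 1 + … + 207)/208 = 208(208 − 1)/(2·208) = (208 − 1)/2.
Hence E[X] = Σ_{i=1}^{208} (208 − i)/208 = 207/2 ≈ 103.5000.

E[X] = 207/2 = 103.5000.


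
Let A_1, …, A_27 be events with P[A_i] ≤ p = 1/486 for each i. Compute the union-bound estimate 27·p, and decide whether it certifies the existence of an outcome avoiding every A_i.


Union bound: P[∪_{i=1}^{27} A_i] ≤ Σ_i P[A_i] ≤ 27·p = 27·(1/486) = 1/18.
Numerically: 1/18 ≈ 0.056.
Is 1/18 < 1? YES.
Since P[∪ A_i] ≤ 1/18 < 1, the complement has P[∩ A_i^c] ≥ 1 − 1/18 = 17/18 > 0, so some outcome avoids every A_i.

27·p = 1/18 ≈ 0.056; existence CERTIFIED by the union bound.


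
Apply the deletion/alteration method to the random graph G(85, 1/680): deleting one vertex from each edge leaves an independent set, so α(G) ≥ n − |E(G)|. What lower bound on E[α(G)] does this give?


E[|E(G)|] = C(85, 2)·p = 3570 · (1/680) = 21/4.
E[α(G)] ≥ n − E[|E(G)|] = 85 − 21/4 = 319/4.
Numerically: ≈ 79.750000.
(This is only a lower bound; the true E[α(G)] may be larger.)

E[α(G)] ≥ 319/4 ≈ 79.750000.


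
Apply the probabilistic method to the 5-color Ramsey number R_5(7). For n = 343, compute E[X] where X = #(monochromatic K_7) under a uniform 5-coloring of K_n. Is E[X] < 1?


E[X] = C(343, 7) · 5^{1 − 21} = 104200375748469 · 5^{−20} = 104200375748469/95367431640625.
As a reduced fraction: E[X] = 104200375748469/95367431640625 ≈ 1.09262.
Is E[X] < 1? NO.
Since E[X] ≥ 1, the first-moment bound is inconclusive at n = 343; it does NOT by itself certify R_5(7) > 343.

E[X] = 104200375748469/95367431640625 ≈ 1.09262; E[X] ≥ 1; first-moment method inconclusive here.
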